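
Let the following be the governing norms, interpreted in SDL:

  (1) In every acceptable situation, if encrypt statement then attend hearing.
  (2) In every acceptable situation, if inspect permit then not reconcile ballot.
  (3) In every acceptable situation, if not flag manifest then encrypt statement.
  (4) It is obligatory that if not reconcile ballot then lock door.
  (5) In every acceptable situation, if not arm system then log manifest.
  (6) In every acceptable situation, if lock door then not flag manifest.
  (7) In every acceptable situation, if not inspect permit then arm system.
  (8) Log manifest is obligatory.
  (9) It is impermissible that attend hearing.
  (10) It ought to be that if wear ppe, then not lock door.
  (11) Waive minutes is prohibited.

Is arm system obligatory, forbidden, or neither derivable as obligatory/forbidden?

Premise 9 is F(attend_hearing), i.e. O(¬attend_hearing).
The contrapositive of premise 1 (O(encrypt_statement → attend_hearing)) is O(¬attend_hearing → ¬encrypt_statement), and O(¬attend_hearing) is already established, so O(¬encrypt_statement).
The contrapositive of premise 3 (O(¬flag_manifest → encrypt_statement)) is O(¬encrypt_statement → flag_manifest), and O(¬encrypt_statement) is already established, so O(flag_manifest).
Premise 6 is O(lock_door → ¬flag_manifest); contrapositively O(flag_manifest → ¬lock_door). Since O(flag_manifest) holds, K gives O(¬lock_door).
The contrapositive of premise 4 (O(¬reconcile_ballot → lock_door)) is O(¬lock_door → reconcile_ballot), and O(¬lock_door) is already established, so O(reconcile_ballot).
The contrapositive of premise 2 (O(inspect_permit → ¬reconcile_ballot)) is O(reconcile_ballot → ¬inspect_permit), and O(reconcile_ballot) is already established, so O(¬inspect_permit).
From O(¬inspect_permit) and premise 7, O(¬inspect_permit → arm_system), we obtain O(arm_system).
Premises 5, 8, 10, 11 do not contribute to this derivation.
Hence arm_system is obligatory.

Obligatory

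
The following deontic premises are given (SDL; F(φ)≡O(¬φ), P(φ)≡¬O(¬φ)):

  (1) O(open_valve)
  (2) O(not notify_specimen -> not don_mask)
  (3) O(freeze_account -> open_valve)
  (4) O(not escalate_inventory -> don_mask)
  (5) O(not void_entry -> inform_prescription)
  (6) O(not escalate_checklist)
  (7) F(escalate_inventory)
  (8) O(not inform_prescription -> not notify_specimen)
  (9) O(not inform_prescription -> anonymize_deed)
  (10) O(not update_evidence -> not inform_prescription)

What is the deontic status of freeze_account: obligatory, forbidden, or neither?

Premise 3 is O(freeze_account -> open_valve); even if O(open_valve) held, inferring O(freeze_account) would be affirming the consequent — invalid.
No premise or chain of K-axiom applications forces O(freeze_account), and none forces O(not freeze_account). So freeze_account is neither obligatory nor forbidden under these norms.

Neither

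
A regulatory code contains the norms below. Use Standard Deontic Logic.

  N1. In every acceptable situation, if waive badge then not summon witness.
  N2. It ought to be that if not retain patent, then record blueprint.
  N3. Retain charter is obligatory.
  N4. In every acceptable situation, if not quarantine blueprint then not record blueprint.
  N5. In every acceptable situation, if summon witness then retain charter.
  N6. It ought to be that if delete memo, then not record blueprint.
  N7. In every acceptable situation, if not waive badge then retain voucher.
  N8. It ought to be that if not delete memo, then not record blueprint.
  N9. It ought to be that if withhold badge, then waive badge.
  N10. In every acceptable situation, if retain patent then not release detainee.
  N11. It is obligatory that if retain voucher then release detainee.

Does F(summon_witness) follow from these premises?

Premises 6 and 8 cover both cases: O(delete_memo → ¬record_blueprint) and O(¬delete_memo → ¬record_blueprint). Since delete_memo ∨ ¬delete_memo is a tautology, O(¬record_blueprint) follows.
The contrapositive of premise 2 (O(¬retain_patent → record_blueprint)) is O(¬record_blueprint → retain_patent), and O(¬record_blueprint) is already established, so O(retain_patent).
Applying K to premise 10 (O(retain_patent → ¬release_detainee)) and O(retain_patent) yields O(¬release_detainee).
The contrapositive of premise 11 (O(retain_voucher → release_detainee)) is O(¬release_detainee → ¬retain_voucher), and O(¬release_detainee) is already established, so O(¬retain_voucher).
Premise 7, O(¬waive_badge → retain_voucher), contraposes to O(¬retain_voucher → waive_badge); with O(¬retain_voucher) we get O(waive_badge).
Applying K to premise 1 (O(waive_badge → ¬summon_witness)) and O(waive_badge) yields O(¬summon_witness).
Premises 3, 4, 5, 9 do not contribute to this derivation.
So O(¬summon_witness) holds, i.e. F(summon_witness). The claim follows.

Yes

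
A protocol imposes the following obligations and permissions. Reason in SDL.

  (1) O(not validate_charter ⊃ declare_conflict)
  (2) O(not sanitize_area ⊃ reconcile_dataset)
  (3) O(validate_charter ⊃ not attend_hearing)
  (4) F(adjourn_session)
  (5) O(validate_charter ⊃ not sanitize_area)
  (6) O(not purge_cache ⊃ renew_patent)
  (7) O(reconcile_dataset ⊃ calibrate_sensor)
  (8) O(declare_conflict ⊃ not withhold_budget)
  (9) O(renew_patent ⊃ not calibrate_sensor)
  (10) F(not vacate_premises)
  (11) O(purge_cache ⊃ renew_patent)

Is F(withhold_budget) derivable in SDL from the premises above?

Yes

Premises 11 and 6 cover both cases: O(purge_cache ⊃ renew_patent) and O(not purge_cache ⊃ renew_patent). Since purge_cache ∨ not purge_cache is a tautology, O(renew_patent) follows.
From O(renew_patent) and premise 9, O(renew_patent ⊃ not calibrate_sensor), we obtain O(not calibrate_sensor).
The contrapositive of premise 7 (O(reconcile_dataset ⊃ calibrate_sensor)) is O(not calibrate_sensor ⊃ not reconcile_dataset), and O(not calibrate_sensor) is already established, so O(not reconcile_dataset).
The contrapositive of premise 2 (O(not sanitize_area ⊃ reconcile_dataset)) is O(not reconcile_dataset ⊃ sanitize_area), and O(not reconcile_dataset) is already established, so O(sanitize_area).
The contrapositive of premise 5 (O(validate_charter ⊃ not sanitize_area)) is O(sanitize_area ⊃ not validate_charter), and O(sanitize_area) is already established, so O(not validate_charter).
With premise 1, O(not validate_charter ⊃ declare_conflict), the K-axiom yields O(declare_conflict).
Premise 8 is O(declare_conflict ⊃ not withhold_budget); since O(declare_conflict), deontic closure gives O(not withhold_budget).
Premises 3, 4, 10 do not contribute to this derivation.
So O(not withhold_budget) holds, i.e. F(withhold_budget). The claim follows.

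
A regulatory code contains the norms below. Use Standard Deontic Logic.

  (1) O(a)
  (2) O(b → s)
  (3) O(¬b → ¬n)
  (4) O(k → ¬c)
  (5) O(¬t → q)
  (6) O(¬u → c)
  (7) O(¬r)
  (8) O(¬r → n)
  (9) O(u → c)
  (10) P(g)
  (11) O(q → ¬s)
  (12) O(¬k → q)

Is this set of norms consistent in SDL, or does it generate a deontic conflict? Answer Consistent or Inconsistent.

Premises 9 and 6 are O(u → c) and O(¬u → c); every ideal world satisfies u or ¬u, so in either case c holds — hence O(c).
The contrapositive of premise 4 (O(k → ¬c)) is O(c → ¬k), and O(c) is already established, so O(¬k).
Applying K to premise 12 (O(¬k → q)) and O(¬k) yields O(q).
Applying K to premise 11 (O(q → ¬s)) and O(q) yields O(¬s).
The contrapositive of premise 2 (O(b → s)) is O(¬s → ¬b), and O(¬s) is already established, so O(¬b).
Premise 3 is O(¬b → ¬n); since O(¬b), deontic closure gives O(¬n).
The contrapositive of premise 8 (O(¬r → n)) is O(¬n → r), and O(¬n) is already established, so O(r).
But premise 7 directly asserts O(¬r).
We now have both O(r) and O(¬r) — r is simultaneously obligatory and forbidden, violating the D-axiom.

Inconsistent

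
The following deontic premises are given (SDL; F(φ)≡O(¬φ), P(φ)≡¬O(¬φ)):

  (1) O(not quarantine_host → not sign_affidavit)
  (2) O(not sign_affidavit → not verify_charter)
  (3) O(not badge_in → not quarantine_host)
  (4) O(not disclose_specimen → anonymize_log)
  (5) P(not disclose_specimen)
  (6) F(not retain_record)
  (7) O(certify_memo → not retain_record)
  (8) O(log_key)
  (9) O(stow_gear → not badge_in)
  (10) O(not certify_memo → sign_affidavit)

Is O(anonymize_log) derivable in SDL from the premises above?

Premise 4 is O(not disclose_specimen → anonymize_log), but O(not disclose_specimen) is not derivable from the premises (the permission P(not disclose_specimen) asserts only not O(disclose_specimen), not O(not disclose_specimen)), so it does not yield O(anonymize_log).
No other premise forces O(anonymize_log). An ideal world satisfying every premise can still have anonymize_log false, so O(anonymize_log) is not derivable.

No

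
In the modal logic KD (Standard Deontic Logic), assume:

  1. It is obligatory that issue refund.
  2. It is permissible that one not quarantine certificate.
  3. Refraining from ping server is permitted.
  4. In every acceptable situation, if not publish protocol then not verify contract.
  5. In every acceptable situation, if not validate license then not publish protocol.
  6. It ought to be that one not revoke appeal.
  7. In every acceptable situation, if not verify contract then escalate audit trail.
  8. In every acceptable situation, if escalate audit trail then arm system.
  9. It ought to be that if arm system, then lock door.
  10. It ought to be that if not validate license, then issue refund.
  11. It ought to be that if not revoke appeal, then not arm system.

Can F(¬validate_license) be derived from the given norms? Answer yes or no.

Yes

From premise 6 we have O(¬revoke_appeal).
From O(¬revoke_appeal) and premise 11, O(¬revoke_appeal → ¬arm_system), we obtain O(¬arm_system).
The contrapositive of premise 8 (O(escalate_audit_trail → arm_system)) is O(¬arm_system → ¬escalate_audit_trail), and O(¬arm_system) is already established, so O(¬escalate_audit_trail).
Premise 7 is O(¬verify_contract → escalate_audit_trail); contrapositively O(¬escalate_audit_trail → verify_contract). Since O(¬escalate_audit_trail) holds, K gives O(verify_contract).
The contrapositive of premise 4 (O(¬publish_protocol → ¬verify_contract)) is O(verify_contract → publish_protocol), and O(verify_contract) is already established, so O(publish_protocol).
The contrapositive of premise 5 (O(¬validate_license → ¬publish_protocol)) is O(publish_protocol → validate_license), and O(publish_protocol) is already established, so O(validate_license).
Premises 1, 2, 3, 9, 10 do not contribute to this derivation.
So O(validate_license) holds, i.e. F(¬validate_license). The claim follows.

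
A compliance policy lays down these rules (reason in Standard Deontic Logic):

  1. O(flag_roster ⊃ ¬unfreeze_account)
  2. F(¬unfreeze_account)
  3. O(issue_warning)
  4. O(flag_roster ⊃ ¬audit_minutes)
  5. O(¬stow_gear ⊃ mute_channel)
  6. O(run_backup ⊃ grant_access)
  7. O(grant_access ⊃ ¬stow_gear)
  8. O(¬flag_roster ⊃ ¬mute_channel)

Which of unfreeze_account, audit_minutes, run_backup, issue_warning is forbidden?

Premise 2, F(¬unfreeze_account), is equivalent to O(unfreeze_account).
Premise 1, O(flag_roster ⊃ ¬unfreeze_account), contraposes to O(unfreeze_account ⊃ ¬flag_roster); with O(unfreeze_account) we get O(¬flag_roster).
With premise 8, O(¬flag_roster ⊃ ¬mute_channel), the K-axiom yields O(¬mute_channel).
Premise 5 is O(¬stow_gear ⊃ mute_channel); contrapositively O(¬mute_channel ⊃ stow_gear). Since O(¬mute_channel) holds, K gives O(stow_gear).
The contrapositive of premise 7 (O(grant_access ⊃ ¬stow_gear)) is O(stow_gear ⊃ ¬grant_access), and O(stow_gear) is already established, so O(¬grant_access).
The contrapositive of premise 6 (O(run_backup ⊃ grant_access)) is O(¬grant_access ⊃ ¬run_backup), and O(¬grant_access) is already established, so O(¬run_backup).
So O(¬run_backup) holds, i.e. run_backup is forbidden. None of the other listed options is forbidden under the premises.

run_backup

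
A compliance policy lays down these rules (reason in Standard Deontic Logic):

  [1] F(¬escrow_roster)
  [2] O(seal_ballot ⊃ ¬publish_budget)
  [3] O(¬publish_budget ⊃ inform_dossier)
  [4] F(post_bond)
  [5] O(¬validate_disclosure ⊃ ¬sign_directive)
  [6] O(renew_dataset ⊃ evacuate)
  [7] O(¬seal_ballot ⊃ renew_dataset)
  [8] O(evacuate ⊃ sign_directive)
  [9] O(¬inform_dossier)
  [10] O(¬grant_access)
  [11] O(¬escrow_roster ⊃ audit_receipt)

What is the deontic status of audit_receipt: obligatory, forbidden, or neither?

Premise 11 is O(¬escrow_roster ⊃ audit_receipt), but O(¬escrow_roster) is not derivable from the premises, so it does not yield O(audit_receipt).
No premise or chain of K-axiom applications forces O(audit_receipt), and none forces O(¬audit_receipt). So audit_receipt is neither obligatory nor forbidden under these norms.

Neither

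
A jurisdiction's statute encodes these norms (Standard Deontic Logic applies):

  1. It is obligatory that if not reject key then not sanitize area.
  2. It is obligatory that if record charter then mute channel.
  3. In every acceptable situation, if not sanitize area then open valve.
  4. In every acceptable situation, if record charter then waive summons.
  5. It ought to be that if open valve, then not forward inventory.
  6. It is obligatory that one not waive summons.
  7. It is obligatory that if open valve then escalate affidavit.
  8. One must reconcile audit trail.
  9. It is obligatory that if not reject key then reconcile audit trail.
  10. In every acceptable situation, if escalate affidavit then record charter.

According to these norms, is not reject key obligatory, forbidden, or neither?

Forbidden

Premise 6 gives O(¬waive_summons).
Premise 4, O(record_charter → waive_summons), contraposes to O(¬waive_summons → ¬record_charter); with O(¬waive_summons) we get O(¬record_charter).
The contrapositive of premise 10 (O(escalate_affidavit → record_charter)) is O(¬record_charter → ¬escalate_affidavit), and O(¬record_charter) is already established, so O(¬escalate_affidavit).
Premise 7, O(open_valve → escalate_affidavit), contraposes to O(¬escalate_affidavit → ¬open_valve); with O(¬escalate_affidavit) we get O(¬open_valve).
Premise 3 is O(¬sanitize_area → open_valve); contrapositively O(¬open_valve → sanitize_area). Since O(¬open_valve) holds, K gives O(sanitize_area).
Premise 1, O(¬reject_key → ¬sanitize_area), contraposes to O(sanitize_area → reject_key); with O(sanitize_area) we get O(reject_key).
Premises 2, 5, 8, 9 do not contribute to this derivation.
Thus O(reject_key), which is F(¬reject_key): ¬reject_key is forbidden.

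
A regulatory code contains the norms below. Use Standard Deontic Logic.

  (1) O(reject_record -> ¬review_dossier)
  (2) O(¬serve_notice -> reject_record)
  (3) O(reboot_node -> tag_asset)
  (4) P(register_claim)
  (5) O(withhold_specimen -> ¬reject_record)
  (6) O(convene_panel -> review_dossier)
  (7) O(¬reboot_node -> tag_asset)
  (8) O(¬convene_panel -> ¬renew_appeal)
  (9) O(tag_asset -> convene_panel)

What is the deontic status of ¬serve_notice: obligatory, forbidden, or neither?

Premises 3 and 7 cover both cases: O(reboot_node -> tag_asset) and O(¬reboot_node -> tag_asset). Since reboot_node ∨ ¬reboot_node is a tautology, O(tag_asset) follows.
Applying K to premise 9 (O(tag_asset -> convene_panel)) and O(tag_asset) yields O(convene_panel).
Applying K to premise 6 (O(convene_panel -> review_dossier)) and O(convene_panel) yields O(review_dossier).
Premise 1 is O(reject_record -> ¬review_dossier); contrapositively O(review_dossier -> ¬reject_record). Since O(review_dossier) holds, K gives O(¬reject_record).
The contrapositive of premise 2 (O(¬serve_notice -> reject_record)) is O(¬reject_record -> serve_notice), and O(¬reject_record) is already established, so O(serve_notice).
Premises 4, 5, 8 do not contribute to this derivation.
Thus O(serve_notice), which is F(¬serve_notice): ¬serve_notice is forbidden.

Forbidden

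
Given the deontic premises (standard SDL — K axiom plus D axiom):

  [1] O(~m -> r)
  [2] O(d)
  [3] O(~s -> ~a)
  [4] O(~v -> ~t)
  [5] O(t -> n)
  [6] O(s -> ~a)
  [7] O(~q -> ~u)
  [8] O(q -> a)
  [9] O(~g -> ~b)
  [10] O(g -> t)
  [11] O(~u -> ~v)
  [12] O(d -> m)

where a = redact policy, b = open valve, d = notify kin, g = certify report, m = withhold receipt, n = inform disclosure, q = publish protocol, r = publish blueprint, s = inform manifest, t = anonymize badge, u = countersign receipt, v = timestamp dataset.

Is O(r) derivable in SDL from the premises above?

No

Premise 1 is O(~m -> r), but O(~m) is not derivable from the premises, so it does not yield O(r).
No other premise forces O(r). An ideal world satisfying every premise can still have r false, so O(r) is not derivable.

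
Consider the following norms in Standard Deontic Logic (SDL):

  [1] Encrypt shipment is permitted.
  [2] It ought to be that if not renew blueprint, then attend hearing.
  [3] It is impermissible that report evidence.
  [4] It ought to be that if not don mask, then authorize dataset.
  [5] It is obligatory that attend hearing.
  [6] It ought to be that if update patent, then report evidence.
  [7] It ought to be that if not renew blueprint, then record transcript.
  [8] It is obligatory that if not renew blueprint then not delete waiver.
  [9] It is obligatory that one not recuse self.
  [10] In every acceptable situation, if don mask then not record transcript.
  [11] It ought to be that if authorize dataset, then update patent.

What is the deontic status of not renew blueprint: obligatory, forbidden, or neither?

Forbidden

F(report_evidence) at premise 3 means O(¬report_evidence).
Premise 6 is O(update_patent → report_evidence); contrapositively O(¬report_evidence → ¬update_patent). Since O(¬report_evidence) holds, K gives O(¬update_patent).
Premise 11 is O(authorize_dataset → update_patent); contrapositively O(¬update_patent → ¬authorize_dataset). Since O(¬update_patent) holds, K gives O(¬authorize_dataset).
The contrapositive of premise 4 (O(¬don_mask → authorize_dataset)) is O(¬authorize_dataset → don_mask), and O(¬authorize_dataset) is already established, so O(don_mask).
Premise 10 is O(don_mask → ¬record_transcript); since O(don_mask), deontic closure gives O(¬record_transcript).
Premise 7 is O(¬renew_blueprint → record_transcript); contrapositively O(¬record_transcript → renew_blueprint). Since O(¬record_transcript) holds, K gives O(renew_blueprint).
Premises 1, 2, 5, 8, 9 do not contribute to this derivation.
Thus O(renew_blueprint), which is F(¬renew_blueprint): ¬renew_blueprint is forbidden.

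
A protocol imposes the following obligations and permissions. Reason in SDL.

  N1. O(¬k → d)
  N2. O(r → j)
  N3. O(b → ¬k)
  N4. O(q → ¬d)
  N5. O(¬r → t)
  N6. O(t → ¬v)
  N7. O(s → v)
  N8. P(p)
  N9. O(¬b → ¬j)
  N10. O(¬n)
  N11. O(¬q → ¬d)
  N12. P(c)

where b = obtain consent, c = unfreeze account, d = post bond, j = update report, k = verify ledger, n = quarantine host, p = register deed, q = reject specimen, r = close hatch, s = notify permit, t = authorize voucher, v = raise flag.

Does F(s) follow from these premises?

Yes

By case analysis on ¬q: premise 11 gives O(¬q → ¬d) and premise 4 gives O(q → ¬d), so O(¬d) either way.
The contrapositive of premise 1 (O(¬k → d)) is O(¬d → k), and O(¬d) is already established, so O(k).
The contrapositive of premise 3 (O(b → ¬k)) is O(k → ¬b), and O(k) is already established, so O(¬b).
From O(¬b) and premise 9, O(¬b → ¬j), we obtain O(¬j).
The contrapositive of premise 2 (O(r → j)) is O(¬j → ¬r), and O(¬j) is already established, so O(¬r).
With premise 5, O(¬r → t), the K-axiom yields O(t).
From O(t) and premise 6, O(t → ¬v), we obtain O(¬v).
Premise 7 is O(s → v); contrapositively O(¬v → ¬s). Since O(¬v) holds, K gives O(¬s).
Premises 8, 10, 12 do not contribute to this derivation.
So O(¬s) holds, i.e. F(s). The claim follows.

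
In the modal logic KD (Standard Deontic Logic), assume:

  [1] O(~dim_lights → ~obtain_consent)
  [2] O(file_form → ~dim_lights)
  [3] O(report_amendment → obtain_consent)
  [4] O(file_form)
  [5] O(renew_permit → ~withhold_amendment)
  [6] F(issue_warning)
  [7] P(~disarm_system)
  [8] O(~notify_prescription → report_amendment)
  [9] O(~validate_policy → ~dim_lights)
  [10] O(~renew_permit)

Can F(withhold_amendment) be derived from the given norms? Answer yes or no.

No

Premise 5 is O(renew_permit → ~withhold_amendment), but O(renew_permit) is not derivable from the premises, so it does not yield O(~withhold_amendment).
No other premise forces O(~withhold_amendment). An ideal world satisfying every premise can still have withhold_amendment true, so F(withhold_amendment) is not derivable.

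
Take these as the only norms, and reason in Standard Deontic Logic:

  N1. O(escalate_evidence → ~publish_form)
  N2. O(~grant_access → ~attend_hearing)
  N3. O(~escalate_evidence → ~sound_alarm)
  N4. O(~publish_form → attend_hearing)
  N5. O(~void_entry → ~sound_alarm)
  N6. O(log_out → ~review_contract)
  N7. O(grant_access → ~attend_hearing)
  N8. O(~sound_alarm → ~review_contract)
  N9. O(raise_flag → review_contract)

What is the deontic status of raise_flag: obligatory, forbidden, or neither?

By case analysis on grant_access: premise 7 gives O(grant_access → ~attend_hearing) and premise 2 gives O(~grant_access → ~attend_hearing), so O(~attend_hearing) either way.
Premise 4, O(~publish_form → attend_hearing), contraposes to O(~attend_hearing → publish_form); with O(~attend_hearing) we get O(publish_form).
Premise 1 is O(escalate_evidence → ~publish_form); contrapositively O(publish_form → ~escalate_evidence). Since O(publish_form) holds, K gives O(~escalate_evidence).
From O(~escalate_evidence) and premise 3, O(~escalate_evidence → ~sound_alarm), we obtain O(~sound_alarm).
Premise 8 is O(~sound_alarm → ~review_contract); since O(~sound_alarm), deontic closure gives O(~review_contract).
The contrapositive of premise 9 (O(raise_flag → review_contract)) is O(~review_contract → ~raise_flag), and O(~review_contract) is already established, so O(~raise_flag).
Premises 5, 6 do not contribute to this derivation.
Thus O(~raise_flag), which is F(raise_flag): raise_flag is forbidden.

Forbidden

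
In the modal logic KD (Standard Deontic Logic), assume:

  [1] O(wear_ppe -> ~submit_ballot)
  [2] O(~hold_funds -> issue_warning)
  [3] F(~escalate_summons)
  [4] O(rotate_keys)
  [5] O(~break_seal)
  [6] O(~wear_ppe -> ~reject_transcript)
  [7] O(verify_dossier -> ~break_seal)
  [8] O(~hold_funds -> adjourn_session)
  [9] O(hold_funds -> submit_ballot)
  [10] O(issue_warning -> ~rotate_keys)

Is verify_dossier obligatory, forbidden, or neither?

Neither

Premise 7 is O(verify_dossier -> ~break_seal); even if O(~break_seal) held, inferring O(verify_dossier) would be affirming the consequent — invalid.
No premise or chain of K-axiom applications forces O(verify_dossier), and none forces O(~verify_dossier). So verify_dossier is neither obligatory nor forbidden under these norms.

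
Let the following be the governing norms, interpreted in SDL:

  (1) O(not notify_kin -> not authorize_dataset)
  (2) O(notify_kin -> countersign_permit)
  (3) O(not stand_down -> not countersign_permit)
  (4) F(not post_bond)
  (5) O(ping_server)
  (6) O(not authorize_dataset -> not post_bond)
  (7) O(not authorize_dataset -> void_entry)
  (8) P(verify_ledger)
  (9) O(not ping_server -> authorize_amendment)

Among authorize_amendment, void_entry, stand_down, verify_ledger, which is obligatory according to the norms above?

stand_down

Premise 4, F(not post_bond), is equivalent to O(post_bond).
Premise 6 is O(not authorize_dataset -> not post_bond); contrapositively O(post_bond -> authorize_dataset). Since O(post_bond) holds, K gives O(authorize_dataset).
The contrapositive of premise 1 (O(not notify_kin -> not authorize_dataset)) is O(authorize_dataset -> notify_kin), and O(authorize_dataset) is already established, so O(notify_kin).
Applying K to premise 2 (O(notify_kin -> countersign_permit)) and O(notify_kin) yields O(countersign_permit).
Premise 3 is O(not stand_down -> not countersign_permit); contrapositively O(countersign_permit -> stand_down). Since O(countersign_permit) holds, K gives O(stand_down).
So O(stand_down) holds — stand_down is obligatory. None of the other listed options is made obligatory by any chain of premises.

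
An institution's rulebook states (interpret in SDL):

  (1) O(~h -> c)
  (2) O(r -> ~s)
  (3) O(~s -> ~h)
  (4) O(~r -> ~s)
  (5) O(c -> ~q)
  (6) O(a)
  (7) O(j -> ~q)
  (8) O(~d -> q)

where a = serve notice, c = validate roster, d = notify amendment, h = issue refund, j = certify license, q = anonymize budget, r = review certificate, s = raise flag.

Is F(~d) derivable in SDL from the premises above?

Yes

Premises 2 and 4 cover both cases: O(r -> ~s) and O(~r -> ~s). Since r ∨ ~r is a tautology, O(~s) follows.
With premise 3, O(~s -> ~h), the K-axiom yields O(~h).
With premise 1, O(~h -> c), the K-axiom yields O(c).
With premise 5, O(c -> ~q), the K-axiom yields O(~q).
Premise 8 is O(~d -> q); contrapositively O(~q -> d). Since O(~q) holds, K gives O(d).
Premises 6, 7 do not contribute to this derivation.
So O(d) holds, i.e. F(~d). The claim follows.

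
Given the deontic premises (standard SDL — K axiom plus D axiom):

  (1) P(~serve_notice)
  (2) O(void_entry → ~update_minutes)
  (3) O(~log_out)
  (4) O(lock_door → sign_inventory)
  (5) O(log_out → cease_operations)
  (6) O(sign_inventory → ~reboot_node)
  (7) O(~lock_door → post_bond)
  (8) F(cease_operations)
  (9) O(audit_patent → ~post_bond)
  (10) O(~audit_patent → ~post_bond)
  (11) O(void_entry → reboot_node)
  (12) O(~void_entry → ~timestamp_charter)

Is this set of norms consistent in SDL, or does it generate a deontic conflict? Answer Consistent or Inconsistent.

Premise 5 is O(log_out → cease_operations), but O(log_out) is not derivable from the premises, so it does not yield O(cease_operations).
So O(cease_operations) is not derivable, and the apparent clash with O(~cease_operations) does not arise.
A world satisfying every obligation exists (e.g. audit_patent=false, cease_operations=false, lock_door=true, log_out=false, post_bond=false, reboot_node=false, serve_notice=false, sign_inventory=true, timestamp_charter=false, update_minutes=false, void_entry=false); no atom is both obligatory and forbidden, so the set is consistent.

Consistent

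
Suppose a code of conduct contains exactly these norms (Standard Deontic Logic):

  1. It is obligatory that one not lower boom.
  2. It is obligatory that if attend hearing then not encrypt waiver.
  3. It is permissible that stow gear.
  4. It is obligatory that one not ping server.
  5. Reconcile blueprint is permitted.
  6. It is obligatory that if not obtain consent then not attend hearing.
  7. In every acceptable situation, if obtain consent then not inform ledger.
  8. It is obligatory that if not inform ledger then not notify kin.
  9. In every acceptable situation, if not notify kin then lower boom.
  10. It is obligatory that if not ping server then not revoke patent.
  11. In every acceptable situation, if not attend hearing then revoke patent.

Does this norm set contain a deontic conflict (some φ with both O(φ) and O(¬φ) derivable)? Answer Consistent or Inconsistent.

Premise 1 gives O(¬lower_boom).
The contrapositive of premise 9 (O(¬notify_kin → lower_boom)) is O(¬lower_boom → notify_kin), and O(¬lower_boom) is already established, so O(notify_kin).
The contrapositive of premise 8 (O(¬inform_ledger → ¬notify_kin)) is O(notify_kin → inform_ledger), and O(notify_kin) is already established, so O(inform_ledger).
Premise 7, O(obtain_consent → ¬inform_ledger), contraposes to O(inform_ledger → ¬obtain_consent); with O(inform_ledger) we get O(¬obtain_consent).
Applying K to premise 6 (O(¬obtain_consent → ¬attend_hearing)) and O(¬obtain_consent) yields O(¬attend_hearing).
Applying K to premise 11 (O(¬attend_hearing → revoke_patent)) and O(¬attend_hearing) yields O(revoke_patent).
Premise 10, O(¬ping_server → ¬revoke_patent), contraposes to O(revoke_patent → ping_server); with O(revoke_patent) we get O(ping_server).
However, premise 4 gives O(¬ping_server).
We now have both O(ping_server) and O(¬ping_server) — ping_server is simultaneously obligatory and forbidden, violating the D-axiom.

Inconsistent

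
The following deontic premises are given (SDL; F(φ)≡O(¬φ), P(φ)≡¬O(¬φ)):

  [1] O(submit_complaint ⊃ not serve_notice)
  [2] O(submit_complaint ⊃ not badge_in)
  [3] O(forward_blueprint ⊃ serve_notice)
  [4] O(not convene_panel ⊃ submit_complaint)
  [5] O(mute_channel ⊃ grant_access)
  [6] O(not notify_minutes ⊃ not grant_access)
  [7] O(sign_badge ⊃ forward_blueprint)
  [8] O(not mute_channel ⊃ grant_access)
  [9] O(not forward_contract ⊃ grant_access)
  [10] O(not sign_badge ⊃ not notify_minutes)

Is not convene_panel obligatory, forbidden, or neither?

Forbidden

Premises 5 and 8 are O(mute_channel ⊃ grant_access) and O(not mute_channel ⊃ grant_access); every ideal world satisfies mute_channel or not mute_channel, so in either case grant_access holds — hence O(grant_access).
The contrapositive of premise 6 (O(not notify_minutes ⊃ not grant_access)) is O(grant_access ⊃ notify_minutes), and O(grant_access) is already established, so O(notify_minutes).
Premise 10, O(not sign_badge ⊃ not notify_minutes), contraposes to O(notify_minutes ⊃ sign_badge); with O(notify_minutes) we get O(sign_badge).
Premise 7 is O(sign_badge ⊃ forward_blueprint); since O(sign_badge), deontic closure gives O(forward_blueprint).
Applying K to premise 3 (O(forward_blueprint ⊃ serve_notice)) and O(forward_blueprint) yields O(serve_notice).
The contrapositive of premise 1 (O(submit_complaint ⊃ not serve_notice)) is O(serve_notice ⊃ not submit_complaint), and O(serve_notice) is already established, so O(not submit_complaint).
The contrapositive of premise 4 (O(not convene_panel ⊃ submit_complaint)) is O(not submit_complaint ⊃ convene_panel), and O(not submit_complaint) is already established, so O(convene_panel).
Premises 2, 9 do not contribute to this derivation.
Thus O(convene_panel), which is F(not convene_panel): not convene_panel is forbidden.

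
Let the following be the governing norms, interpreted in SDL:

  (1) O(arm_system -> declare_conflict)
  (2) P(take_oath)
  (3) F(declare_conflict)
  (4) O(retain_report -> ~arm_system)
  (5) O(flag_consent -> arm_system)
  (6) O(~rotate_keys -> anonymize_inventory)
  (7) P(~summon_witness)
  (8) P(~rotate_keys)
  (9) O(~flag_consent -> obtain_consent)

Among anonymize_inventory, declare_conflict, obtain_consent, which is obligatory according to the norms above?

obtain_consent

Premise 3, F(declare_conflict), is equivalent to O(~declare_conflict).
Premise 1, O(arm_system -> declare_conflict), contraposes to O(~declare_conflict -> ~arm_system); with O(~declare_conflict) we get O(~arm_system).
Premise 5, O(flag_consent -> arm_system), contraposes to O(~arm_system -> ~flag_consent); with O(~arm_system) we get O(~flag_consent).
Applying K to premise 9 (O(~flag_consent -> obtain_consent)) and O(~flag_consent) yields O(obtain_consent).
So O(obtain_consent) holds — obtain_consent is obligatory. None of the other listed options is made obligatory by any chain of premises.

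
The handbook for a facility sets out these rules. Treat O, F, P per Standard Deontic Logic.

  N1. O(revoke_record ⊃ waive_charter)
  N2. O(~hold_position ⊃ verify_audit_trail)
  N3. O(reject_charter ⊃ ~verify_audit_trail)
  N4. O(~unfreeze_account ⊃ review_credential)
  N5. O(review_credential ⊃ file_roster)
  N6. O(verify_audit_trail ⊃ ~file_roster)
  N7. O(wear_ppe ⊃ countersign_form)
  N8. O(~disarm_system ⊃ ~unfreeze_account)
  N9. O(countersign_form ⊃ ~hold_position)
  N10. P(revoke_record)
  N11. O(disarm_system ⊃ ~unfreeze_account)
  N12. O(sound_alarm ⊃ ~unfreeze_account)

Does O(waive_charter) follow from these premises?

Premise 1 is O(revoke_record ⊃ waive_charter), but O(revoke_record) is not derivable from the premises (the permission P(revoke_record) asserts only ~O(~revoke_record), not O(revoke_record)), so it does not yield O(waive_charter).
No other premise forces O(waive_charter). An ideal world satisfying every premise can still have waive_charter false, so O(waive_charter) is not derivable.

No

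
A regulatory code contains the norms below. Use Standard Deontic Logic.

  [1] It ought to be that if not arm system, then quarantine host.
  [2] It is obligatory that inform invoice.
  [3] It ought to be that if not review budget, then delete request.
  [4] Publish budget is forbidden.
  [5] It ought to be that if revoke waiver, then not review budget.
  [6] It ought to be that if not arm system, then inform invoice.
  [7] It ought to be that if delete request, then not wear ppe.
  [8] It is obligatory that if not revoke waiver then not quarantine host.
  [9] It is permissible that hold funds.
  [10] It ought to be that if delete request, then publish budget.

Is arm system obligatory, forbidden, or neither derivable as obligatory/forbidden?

Premise 4, F(publish_budget), is equivalent to O(¬publish_budget).
The contrapositive of premise 10 (O(delete_request → publish_budget)) is O(¬publish_budget → ¬delete_request), and O(¬publish_budget) is already established, so O(¬delete_request).
Premise 3, O(¬review_budget → delete_request), contraposes to O(¬delete_request → review_budget); with O(¬delete_request) we get O(review_budget).
The contrapositive of premise 5 (O(revoke_waiver → ¬review_budget)) is O(review_budget → ¬revoke_waiver), and O(review_budget) is already established, so O(¬revoke_waiver).
From O(¬revoke_waiver) and premise 8, O(¬revoke_waiver → ¬quarantine_host), we obtain O(¬quarantine_host).
Premise 1, O(¬arm_system → quarantine_host), contraposes to O(¬quarantine_host → arm_system); with O(¬quarantine_host) we get O(arm_system).
Premises 2, 6, 7, 9 do not contribute to this derivation.
Hence arm_system is obligatory.

Obligatory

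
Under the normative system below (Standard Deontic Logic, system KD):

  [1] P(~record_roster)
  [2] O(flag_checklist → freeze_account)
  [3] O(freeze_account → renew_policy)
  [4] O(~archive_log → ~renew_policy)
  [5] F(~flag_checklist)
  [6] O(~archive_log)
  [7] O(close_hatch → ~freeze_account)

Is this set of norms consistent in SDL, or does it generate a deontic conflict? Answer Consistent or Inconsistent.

Premise 6 states O(~archive_log) outright.
Premise 4 is O(~archive_log → ~renew_policy); since O(~archive_log), deontic closure gives O(~renew_policy).
The contrapositive of premise 3 (O(freeze_account → renew_policy)) is O(~renew_policy → ~freeze_account), and O(~renew_policy) is already established, so O(~freeze_account).
Premise 2, O(flag_checklist → freeze_account), contraposes to O(~freeze_account → ~flag_checklist); with O(~freeze_account) we get O(~flag_checklist).
However, F(~flag_checklist) at premise 5 amounts to O(flag_checklist).
We now have both O(~flag_checklist) and O(flag_checklist) — flag_checklist is simultaneously obligatory and forbidden, violating the D-axiom.

Inconsistent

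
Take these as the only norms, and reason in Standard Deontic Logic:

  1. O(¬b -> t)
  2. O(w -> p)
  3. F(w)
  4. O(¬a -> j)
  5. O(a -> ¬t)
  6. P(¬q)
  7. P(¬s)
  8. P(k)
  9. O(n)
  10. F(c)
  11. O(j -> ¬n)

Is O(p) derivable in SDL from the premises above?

No

Premise 2 is O(w -> p), but O(w) is not derivable from the premises, so it does not yield O(p).
No other premise forces O(p). An ideal world satisfying every premise can still have p false, so O(p) is not derivable.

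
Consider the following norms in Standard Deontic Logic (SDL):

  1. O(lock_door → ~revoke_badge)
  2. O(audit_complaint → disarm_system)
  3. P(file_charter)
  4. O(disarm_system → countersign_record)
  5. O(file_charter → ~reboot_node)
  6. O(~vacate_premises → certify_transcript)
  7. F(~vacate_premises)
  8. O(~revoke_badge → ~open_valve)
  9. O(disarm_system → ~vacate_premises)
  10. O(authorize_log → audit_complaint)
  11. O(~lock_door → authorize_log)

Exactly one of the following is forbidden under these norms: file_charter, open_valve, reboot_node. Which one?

open_valve

Premise 7 is F(~vacate_premises), i.e. O(vacate_premises).
Premise 9 is O(disarm_system → ~vacate_premises); contrapositively O(vacate_premises → ~disarm_system). Since O(vacate_premises) holds, K gives O(~disarm_system).
Premise 2 is O(audit_complaint → disarm_system); contrapositively O(~disarm_system → ~audit_complaint). Since O(~disarm_system) holds, K gives O(~audit_complaint).
The contrapositive of premise 10 (O(authorize_log → audit_complaint)) is O(~audit_complaint → ~authorize_log), and O(~audit_complaint) is already established, so O(~authorize_log).
Premise 11 is O(~lock_door → authorize_log); contrapositively O(~authorize_log → lock_door). Since O(~authorize_log) holds, K gives O(lock_door).
Premise 1 is O(lock_door → ~revoke_badge); since O(lock_door), deontic closure gives O(~revoke_badge).
With premise 8, O(~revoke_badge → ~open_valve), the K-axiom yields O(~open_valve).
So O(~open_valve) holds, i.e. open_valve is forbidden. None of the other listed options is forbidden under the premises.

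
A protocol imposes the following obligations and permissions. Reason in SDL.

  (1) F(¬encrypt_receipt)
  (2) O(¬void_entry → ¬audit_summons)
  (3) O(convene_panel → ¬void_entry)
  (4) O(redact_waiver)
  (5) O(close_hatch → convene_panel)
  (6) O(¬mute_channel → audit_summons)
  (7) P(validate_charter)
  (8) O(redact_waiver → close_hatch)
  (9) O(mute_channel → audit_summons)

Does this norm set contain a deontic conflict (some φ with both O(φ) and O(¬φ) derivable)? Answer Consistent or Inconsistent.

Inconsistent

By case analysis on ¬mute_channel: premise 6 gives O(¬mute_channel → audit_summons) and premise 9 gives O(mute_channel → audit_summons), so O(audit_summons) either way.
The contrapositive of premise 2 (O(¬void_entry → ¬audit_summons)) is O(audit_summons → void_entry), and O(audit_summons) is already established, so O(void_entry).
Premise 3 is O(convene_panel → ¬void_entry); contrapositively O(void_entry → ¬convene_panel). Since O(void_entry) holds, K gives O(¬convene_panel).
The contrapositive of premise 5 (O(close_hatch → convene_panel)) is O(¬convene_panel → ¬close_hatch), and O(¬convene_panel) is already established, so O(¬close_hatch).
Premise 8 is O(redact_waiver → close_hatch); contrapositively O(¬close_hatch → ¬redact_waiver). Since O(¬close_hatch) holds, K gives O(¬redact_waiver).
Yet premise 4 states O(redact_waiver).
We now have both O(¬redact_waiver) and O(redact_waiver) — redact_waiver is simultaneously obligatory and forbidden, violating the D-axiom.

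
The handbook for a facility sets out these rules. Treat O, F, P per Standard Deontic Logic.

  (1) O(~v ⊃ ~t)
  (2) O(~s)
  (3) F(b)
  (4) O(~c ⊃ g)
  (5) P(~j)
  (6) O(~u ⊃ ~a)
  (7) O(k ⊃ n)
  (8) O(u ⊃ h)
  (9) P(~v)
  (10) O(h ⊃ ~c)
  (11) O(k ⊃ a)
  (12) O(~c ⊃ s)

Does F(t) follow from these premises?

No

Premise 1 is O(~v ⊃ ~t), but O(~v) is not derivable from the premises (the permission P(~v) asserts only ~O(v), not O(~v)), so it does not yield O(~t).
No other premise forces O(~t). An ideal world satisfying every premise can still have t true, so F(t) is not derivable.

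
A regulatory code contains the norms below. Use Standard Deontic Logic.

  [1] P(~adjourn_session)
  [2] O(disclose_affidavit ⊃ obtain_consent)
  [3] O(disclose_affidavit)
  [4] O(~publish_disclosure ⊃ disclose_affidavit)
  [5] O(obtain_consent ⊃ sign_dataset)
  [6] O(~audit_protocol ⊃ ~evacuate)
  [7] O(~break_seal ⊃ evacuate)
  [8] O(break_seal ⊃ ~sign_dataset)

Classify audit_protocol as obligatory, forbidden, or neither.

Premise 3 states O(disclose_affidavit) outright.
With premise 2, O(disclose_affidavit ⊃ obtain_consent), the K-axiom yields O(obtain_consent).
Applying K to premise 5 (O(obtain_consent ⊃ sign_dataset)) and O(obtain_consent) yields O(sign_dataset).
Premise 8, O(break_seal ⊃ ~sign_dataset), contraposes to O(sign_dataset ⊃ ~break_seal); with O(sign_dataset) we get O(~break_seal).
Premise 7 is O(~break_seal ⊃ evacuate); since O(~break_seal), deontic closure gives O(evacuate).
Premise 6, O(~audit_protocol ⊃ ~evacuate), contraposes to O(evacuate ⊃ audit_protocol); with O(evacuate) we get O(audit_protocol).
Premises 1, 4 do not contribute to this derivation.
Hence audit_protocol is obligatory.

Obligatory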